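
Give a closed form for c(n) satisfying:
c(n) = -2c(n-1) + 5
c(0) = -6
First-order linear non-homogeneous.
Homogeneous solution: c_h(n) = A·(-2)^n.
Try constant particular solution c_p = K: K = -2K + 5 ⇒ K = \frac{5}{3}.
General: c(n) = A·(-2)^n + \frac{5}{3}.
Apply c(0) = -6: A + \frac{5}{3} = -6 ⇒ A = - \frac{23}{3}.
So c(n) = \frac{5}{3} - \frac{23 \left(-2\right)^{n}}{3}.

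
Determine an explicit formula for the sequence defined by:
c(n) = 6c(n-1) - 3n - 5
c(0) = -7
First-order linear with linear forcing.
Homogeneous solution: c_h(n) = A·(6)^n.
Try particular c_p(n) = pn + q. Substituting:
  pn + q = 6(p(n-1) + q) - 3n - 5.
Matching the n-coefficient: p = 6p - 3 ⇒ p = \frac{3}{5}.
Matching constants: q = -6p + 6q - 5 ⇒ q = \frac{43}{25}.
General: c(n) = A·(6)^n + \frac{3 n}{5} + \frac{43}{25}.
Apply c(0) = -7: A + \frac{43}{25} = -7 ⇒ A = - \frac{218}{25}.
So c(n) = - \frac{218 \cdot 6^{n}}{25} + \frac{3 n}{5} + \frac{43}{25}.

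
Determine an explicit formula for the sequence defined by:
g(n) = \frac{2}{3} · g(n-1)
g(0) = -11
Pure geometric recurrence with ratio \frac{2}{3}.
By induction g(n) = g(0) · (\frac{2}{3})^n = - 11 \left(\frac{2}{3}\right)^{n}.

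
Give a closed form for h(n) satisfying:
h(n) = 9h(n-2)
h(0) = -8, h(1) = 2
Characteristic equation: x² - 9 = 0, which factors as (x - (3))(x - (-3)) = 0.
Roots r₁ = 3, r₂ = -3 (distinct).
General solution: h(n) = A·(3)^n + B·(-3)^n.
From h(0) = -8: A + B = -8.
From h(1) = 2: 3A - 3B = 2.
Solving: A = - \frac{11}{3}, B = - \frac{13}{3}.
So h(n) = - \frac{13 \left(-3\right)^{n}}{3} - \frac{11 \cdot 3^{n}}{3}.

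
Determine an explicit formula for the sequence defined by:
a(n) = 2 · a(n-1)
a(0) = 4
Pure geometric recurrence with ratio 2.
By induction a(n) = a(0) · (2)^n = 4 \cdot 2^{n}.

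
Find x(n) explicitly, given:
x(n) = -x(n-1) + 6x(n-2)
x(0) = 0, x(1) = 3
Characteristic equation: x² + x - 6 = 0, which factors as (x - (2))(x - (-3)) = 0.
Roots r₁ = 2, r₂ = -3 (distinct).
General solution: x(n) = A·(2)^n + B·(-3)^n.
From x(0) = 0: A + B = 0.
From x(1) = 3: 2A - 3B = 3.
Solving: A = \frac{3}{5}, B = - \frac{3}{5}.
So x(n) = - \frac{3 \left(-3\right)^{n}}{5} + \frac{3 \cdot 2^{n}}{5}.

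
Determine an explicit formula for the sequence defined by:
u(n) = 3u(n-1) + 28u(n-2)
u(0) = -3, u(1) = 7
Characteristic equation: x² - 3x - 28 = 0, which factors as (x - (-4))(x - (7)) = 0.
Roots r₁ = -4, r₂ = 7 (distinct).
General solution: u(n) = A·(-4)^n + B·(7)^n.
From u(0) = -3: A + B = -3.
From u(1) = 7: -4A + 7B = 7.
Solving: A = - \frac{28}{11}, B = - \frac{5}{11}.
So u(n) = - \frac{28 \left(-4\right)^{n}}{11} - \frac{5 \cdot 7^{n}}{11}.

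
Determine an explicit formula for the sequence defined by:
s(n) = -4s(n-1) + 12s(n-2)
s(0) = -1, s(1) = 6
Characteristic equation: x² + 4x - 12 = 0, which factors as (x - (2))(x - (-6)) = 0.
Roots r₁ = 2, r₂ = -6 (distinct).
General solution: s(n) = A·(2)^n + B·(-6)^n.
From s(0) = -1: A + B = -1.
From s(1) = 6: 2A - 6B = 6.
Solving: A = 0, B = -1.
So s(n) = - \left(-6\right)^{n}.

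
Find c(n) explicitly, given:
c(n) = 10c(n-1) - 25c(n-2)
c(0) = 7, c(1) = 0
Characteristic equation: x² - 10x + 25 = 0, which is (x - (5))².
Repeated root r = 5.
General solution: c(n) = (A + Bn)·(5)^n.
From c(0) = 7: A = 7.
From c(1) = 0: (A + B)·(5) = 0 ⇒ B = -7.
So c(n) = \left(7 - 7 n\right) \cdot (5)^n.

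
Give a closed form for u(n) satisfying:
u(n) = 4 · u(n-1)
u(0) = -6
Pure geometric recurrence with ratio 4.
By induction u(n) = u(0) · (4)^n = - 6 \cdot 4^{n}.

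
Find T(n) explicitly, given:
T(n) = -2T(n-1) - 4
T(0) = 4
First-order linear non-homogeneous.
Homogeneous solution: T_h(n) = A·(-2)^n.
Try constant particular solution T_p = K: K = -2K - 4 ⇒ K = - \frac{4}{3}.
General: T(n) = A·(-2)^n - \frac{4}{3}.
Apply T(0) = 4: A - \frac{4}{3} = 4 ⇒ A = \frac{16}{3}.
So T(n) = \frac{16 \left(-2\right)^{n}}{3} - \frac{4}{3}.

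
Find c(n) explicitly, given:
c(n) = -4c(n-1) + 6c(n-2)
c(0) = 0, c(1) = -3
Characteristic equation: x² + 4x - 6 = 0.
Discriminant Δ = (-4)² + 4·(6) = 40.
Roots r₁,₂ = (-4 ± √40)/2, so r₁ = -2 + \sqrt{10}, r₂ = - \sqrt{10} - 2.
General solution: c(n) = A·r₁^n + B·r₂^n.
From the initial conditions, A + B = 0 and r₁A + r₂B = -3.
Since r₁ - r₂ = √40: A = (-3 - (0)r₂)/√40 = - \frac{3 \sqrt{10}}{20}, and B = 0 - A = \frac{3 \sqrt{10}}{20}.
So c(n) = \left(- \frac{3 \sqrt{10}}{20}\right)\left(-2 + \sqrt{10}\right)^n + \left(\frac{3 \sqrt{10}}{20}\right)\left(- \sqrt{10} - 2\right)^n.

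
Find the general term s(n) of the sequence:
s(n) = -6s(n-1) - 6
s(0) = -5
First-order linear non-homogeneous.
Homogeneous solution: s_h(n) = A·(-6)^n.
Try constant particular solution s_p = K: K = -6K - 6 ⇒ K = - \frac{6}{7}.
General: s(n) = A·(-6)^n - \frac{6}{7}.
Apply s(0) = -5: A - \frac{6}{7} = -5 ⇒ A = - \frac{29}{7}.
So s(n) = - \frac{29 \left(-6\right)^{n}}{7} - \frac{6}{7}.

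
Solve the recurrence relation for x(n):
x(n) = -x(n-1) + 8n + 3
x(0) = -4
First-order linear with linear forcing.
Homogeneous solution: x_h(n) = A·(-1)^n.
Try particular x_p(n) = pn + q. Substituting:
  pn + q = -(p(n-1) + q) + 8n + 3.
Matching the n-coefficient: p = -p + 8 ⇒ p = 4.
Matching constants: q = p - q + 3 ⇒ q = \frac{7}{2}.
General: x(n) = A·(-1)^n + 4 n + \frac{7}{2}.
Apply x(0) = -4: A + \frac{7}{2} = -4 ⇒ A = - \frac{15}{2}.
So x(n) = - \frac{15 \left(-1\right)^{n}}{2} + 4 n + \frac{7}{2}.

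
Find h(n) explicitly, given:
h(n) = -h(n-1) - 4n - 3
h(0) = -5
First-order linear with linear forcing.
Homogeneous solution: h_h(n) = A·(-1)^n.
Try particular h_p(n) = pn + q. Substituting:
  pn + q = -(p(n-1) + q) - 4n - 3.
Matching the n-coefficient: p = -p - 4 ⇒ p = -2.
Matching constants: q = p - q - 3 ⇒ q = - \frac{5}{2}.
General: h(n) = A·(-1)^n - 2 n - \frac{5}{2}.
Apply h(0) = -5: A - \frac{5}{2} = -5 ⇒ A = - \frac{5}{2}.
So h(n) = - \frac{5 \left(-1\right)^{n}}{2} - 2 n - \frac{5}{2}.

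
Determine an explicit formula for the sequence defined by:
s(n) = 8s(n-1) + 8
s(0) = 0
First-order linear non-homogeneous.
Homogeneous solution: s_h(n) = A·(8)^n.
Try constant particular solution s_p = K: K = 8K + 8 ⇒ K = - \frac{8}{7}.
General: s(n) = A·(8)^n - \frac{8}{7}.
Apply s(0) = 0: A - \frac{8}{7} = 0 ⇒ A = \frac{8}{7}.
So s(n) = \frac{8 \cdot 8^{n}}{7} - \frac{8}{7}.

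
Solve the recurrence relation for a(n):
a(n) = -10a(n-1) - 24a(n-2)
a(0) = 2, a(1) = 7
Characteristic equation: x² + 10x + 24 = 0, which factors as (x - (-6))(x - (-4)) = 0.
Roots r₁ = -6, r₂ = -4 (distinct).
General solution: a(n) = A·(-6)^n + B·(-4)^n.
From a(0) = 2: A + B = 2.
From a(1) = 7: -6A - 4B = 7.
Solving: A = - \frac{15}{2}, B = \frac{19}{2}.
So a(n) = \frac{19 \left(-4\right)^{n}}{2} - \frac{15 \left(-6\right)^{n}}{2}.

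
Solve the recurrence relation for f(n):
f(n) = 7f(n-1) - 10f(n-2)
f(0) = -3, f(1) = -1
Characteristic equation: x² - 7x + 10 = 0, which factors as (x - (5))(x - (2)) = 0.
Roots r₁ = 5, r₂ = 2 (distinct).
General solution: f(n) = A·(5)^n + B·(2)^n.
From f(0) = -3: A + B = -3.
From f(1) = -1: 5A + 2B = -1.
Solving: A = \frac{5}{3}, B = - \frac{14}{3}.
So f(n) = - \frac{14 \cdot 2^{n}}{3} + \frac{5 \cdot 5^{n}}{3}.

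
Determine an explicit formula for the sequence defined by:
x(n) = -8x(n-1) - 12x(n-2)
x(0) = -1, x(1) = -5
Characteristic equation: x² + 8x + 12 = 0, which factors as (x - (-6))(x - (-2)) = 0.
Roots r₁ = -6, r₂ = -2 (distinct).
General solution: x(n) = A·(-6)^n + B·(-2)^n.
From x(0) = -1: A + B = -1.
From x(1) = -5: -6A - 2B = -5.
Solving: A = \frac{7}{4}, B = - \frac{11}{4}.
So x(n) = - \frac{11 \left(-2\right)^{n}}{4} + \frac{7 \left(-6\right)^{n}}{4}.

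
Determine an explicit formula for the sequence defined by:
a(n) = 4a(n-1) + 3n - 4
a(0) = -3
First-order linear with linear forcing.
Homogeneous solution: a_h(n) = A·(4)^n.
Try particular a_p(n) = pn + q. Substituting:
  pn + q = 4(p(n-1) + q) + 3n - 4.
Matching the n-coefficient: p = 4p + 3 ⇒ p = -1.
Matching constants: q = -4p + 4q - 4 ⇒ q = 0.
General: a(n) = A·(4)^n - n + 0.
Apply a(0) = -3: A + 0 = -3 ⇒ A = -3.
So a(n) = - 3 \cdot 4^{n} - n.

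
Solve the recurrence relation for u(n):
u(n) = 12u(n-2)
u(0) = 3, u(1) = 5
Characteristic equation: x² - 12 = 0.
Discriminant Δ = (0)² + 4·(12) = 48.
Roots r₁,₂ = (0 ± √48)/2, so r₁ = 2 \sqrt{3}, r₂ = - 2 \sqrt{3}.
General solution: u(n) = A·r₁^n + B·r₂^n.
From the initial conditions, A + B = 3 and r₁A + r₂B = 5.
Since r₁ - r₂ = √48: A = (5 - (3)r₂)/√48 = \frac{5 \sqrt{3}}{12} + \frac{3}{2}, and B = 3 - A = \frac{3}{2} - \frac{5 \sqrt{3}}{12}.
So u(n) = \left(\frac{5 \sqrt{3}}{12} + \frac{3}{2}\right)\left(2 \sqrt{3}\right)^n + \left(\frac{3}{2} - \frac{5 \sqrt{3}}{12}\right)\left(- 2 \sqrt{3}\right)^n.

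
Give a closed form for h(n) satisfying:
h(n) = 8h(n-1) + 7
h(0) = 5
First-order linear non-homogeneous.
Homogeneous solution: h_h(n) = A·(8)^n.
Try constant particular solution h_p = K: K = 8K + 7 ⇒ K = -1.
General: h(n) = A·(8)^n - 1.
Apply h(0) = 5: A - 1 = 5 ⇒ A = 6.
So h(n) = 6 \cdot 8^{n} - 1.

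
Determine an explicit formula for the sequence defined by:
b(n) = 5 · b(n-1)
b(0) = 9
Pure geometric recurrence with ratio 5.
By induction b(n) = b(0) · (5)^n = 9 \cdot 5^{n}.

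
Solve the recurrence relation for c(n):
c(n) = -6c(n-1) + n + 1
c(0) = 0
First-order linear with linear forcing.
Homogeneous solution: c_h(n) = A·(-6)^n.
Try particular c_p(n) = pn + q. Substituting:
  pn + q = -6(p(n-1) + q) + n + 1.
Matching the n-coefficient: p = -6p + 1 ⇒ p = \frac{1}{7}.
Matching constants: q = 6p - 6q + 1 ⇒ q = \frac{13}{49}.
General: c(n) = A·(-6)^n + \frac{n}{7} + \frac{13}{49}.
Apply c(0) = 0: A + \frac{13}{49} = 0 ⇒ A = - \frac{13}{49}.
So c(n) = - \frac{13 \left(-6\right)^{n}}{49} + \frac{n}{7} + \frac{13}{49}.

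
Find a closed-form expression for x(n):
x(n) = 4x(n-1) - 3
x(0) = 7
First-order linear non-homogeneous.
Homogeneous solution: x_h(n) = A·(4)^n.
Try constant particular solution x_p = K: K = 4K - 3 ⇒ K = 1.
General: x(n) = A·(4)^n + 1.
Apply x(0) = 7: A + 1 = 7 ⇒ A = 6.
So x(n) = 6 \cdot 4^{n} + 1.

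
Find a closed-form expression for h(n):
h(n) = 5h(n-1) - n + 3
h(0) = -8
First-order linear with linear forcing.
Homogeneous solution: h_h(n) = A·(5)^n.
Try particular h_p(n) = pn + q. Substituting:
  pn + q = 5(p(n-1) + q) - n + 3.
Matching the n-coefficient: p = 5p - 1 ⇒ p = \frac{1}{4}.
Matching constants: q = -5p + 5q + 3 ⇒ q = - \frac{7}{16}.
General: h(n) = A·(5)^n + \frac{n}{4} - \frac{7}{16}.
Apply h(0) = -8: A - \frac{7}{16} = -8 ⇒ A = - \frac{121}{16}.
So h(n) = - \frac{121 \cdot 5^{n}}{16} + \frac{n}{4} - \frac{7}{16}.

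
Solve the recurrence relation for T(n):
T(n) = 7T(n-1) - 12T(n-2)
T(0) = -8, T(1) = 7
Characteristic equation: x² - 7x + 12 = 0, which factors as (x - (4))(x - (3)) = 0.
Roots r₁ = 4, r₂ = 3 (distinct).
General solution: T(n) = A·(4)^n + B·(3)^n.
From T(0) = -8: A + B = -8.
From T(1) = 7: 4A + 3B = 7.
Solving: A = 31, B = -39.
So T(n) = - 39 \cdot 3^{n} + 31 \cdot 4^{n}.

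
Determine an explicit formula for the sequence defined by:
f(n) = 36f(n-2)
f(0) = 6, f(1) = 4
Characteristic equation: x² - 36 = 0, which factors as (x - (6))(x - (-6)) = 0.
Roots r₁ = 6, r₂ = -6 (distinct).
General solution: f(n) = A·(6)^n + B·(-6)^n.
From f(0) = 6: A + B = 6.
From f(1) = 4: 6A - 6B = 4.
Solving: A = \frac{10}{3}, B = \frac{8}{3}.
So f(n) = \frac{8 \left(-6\right)^{n}}{3} + \frac{10 \cdot 6^{n}}{3}.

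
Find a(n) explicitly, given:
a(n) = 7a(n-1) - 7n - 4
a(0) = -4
First-order linear with linear forcing.
Homogeneous solution: a_h(n) = A·(7)^n.
Try particular a_p(n) = pn + q. Substituting:
  pn + q = 7(p(n-1) + q) - 7n - 4.
Matching the n-coefficient: p = 7p - 7 ⇒ p = \frac{7}{6}.
Matching constants: q = -7p + 7q - 4 ⇒ q = \frac{73}{36}.
General: a(n) = A·(7)^n + \frac{7 n}{6} + \frac{73}{36}.
Apply a(0) = -4: A + \frac{73}{36} = -4 ⇒ A = - \frac{217}{36}.
So a(n) = - \frac{217 \cdot 7^{n}}{36} + \frac{7 n}{6} + \frac{73}{36}.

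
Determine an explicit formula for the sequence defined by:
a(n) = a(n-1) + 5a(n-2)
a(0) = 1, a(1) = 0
Characteristic equation: x² - x - 5 = 0.
Discriminant Δ = (1)² + 4·(5) = 21.
Roots r₁,₂ = (1 ± √21)/2, so r₁ = \frac{1}{2} + \frac{\sqrt{21}}{2}, r₂ = \frac{1}{2} - \frac{\sqrt{21}}{2}.
General solution: a(n) = A·r₁^n + B·r₂^n.
From the initial conditions, A + B = 1 and r₁A + r₂B = 0.
Since r₁ - r₂ = √21: A = (0 - (1)r₂)/√21 = \frac{1}{2} - \frac{\sqrt{21}}{42}, and B = 1 - A = \frac{\sqrt{21}}{42} + \frac{1}{2}.
So a(n) = \left(\frac{1}{2} - \frac{\sqrt{21}}{42}\right)\left(\frac{1}{2} + \frac{\sqrt{21}}{2}\right)^n + \left(\frac{\sqrt{21}}{42} + \frac{1}{2}\right)\left(\frac{1}{2} - \frac{\sqrt{21}}{2}\right)^n.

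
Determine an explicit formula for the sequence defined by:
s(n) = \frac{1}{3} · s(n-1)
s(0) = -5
Pure geometric recurrence with ratio \frac{1}{3}.
By induction s(n) = s(0) · (\frac{1}{3})^n = - 5 \cdot 3^{- n}.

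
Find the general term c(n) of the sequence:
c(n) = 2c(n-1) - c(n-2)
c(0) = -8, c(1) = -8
Characteristic equation: x² - 2x + 1 = 0, which is (x - (1))².
Repeated root r = 1.
General solution: c(n) = (A + Bn)·(1)^n.
From c(0) = -8: A = -8.
From c(1) = -8: (A + B)·(1) = -8 ⇒ B = 0.
So c(n) = \left(-8\right) \cdot (1)^n.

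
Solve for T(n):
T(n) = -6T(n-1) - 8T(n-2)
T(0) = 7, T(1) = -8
Characteristic equation: x² + 6x + 8 = 0, which factors as (x - (-2))(x - (-4)) = 0.
Roots r₁ = -2, r₂ = -4 (distinct).
General solution: T(n) = A·(-2)^n + B·(-4)^n.
From T(0) = 7: A + B = 7.
From T(1) = -8: -2A - 4B = -8.
Solving: A = 10, B = -3.
So T(n) = 10 \left(-2\right)^{n} - 3 \left(-4\right)^{n}.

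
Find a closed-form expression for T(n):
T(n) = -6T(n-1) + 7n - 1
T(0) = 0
First-order linear with linear forcing.
Homogeneous solution: T_h(n) = A·(-6)^n.
Try particular T_p(n) = pn + q. Substituting:
  pn + q = -6(p(n-1) + q) + 7n - 1.
Matching the n-coefficient: p = -6p + 7 ⇒ p = 1.
Matching constants: q = 6p - 6q - 1 ⇒ q = \frac{5}{7}.
General: T(n) = A·(-6)^n + n + \frac{5}{7}.
Apply T(0) = 0: A + \frac{5}{7} = 0 ⇒ A = - \frac{5}{7}.
So T(n) = - \frac{5 \left(-6\right)^{n}}{7} + n + \frac{5}{7}.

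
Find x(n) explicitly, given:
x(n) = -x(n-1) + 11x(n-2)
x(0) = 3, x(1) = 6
Characteristic equation: x² + x - 11 = 0.
Discriminant Δ = (-1)² + 4·(11) = 45.
Roots r₁,₂ = (-1 ± √45)/2, so r₁ = - \frac{1}{2} + \frac{3 \sqrt{5}}{2}, r₂ = - \frac{3 \sqrt{5}}{2} - \frac{1}{2}.
General solution: x(n) = A·r₁^n + B·r₂^n.
From the initial conditions, A + B = 3 and r₁A + r₂B = 6.
Since r₁ - r₂ = √45: A = (6 - (3)r₂)/√45 = \frac{\sqrt{5}}{2} + \frac{3}{2}, and B = 3 - A = \frac{3}{2} - \frac{\sqrt{5}}{2}.
So x(n) = \left(\frac{\sqrt{5}}{2} + \frac{3}{2}\right)\left(- \frac{1}{2} + \frac{3 \sqrt{5}}{2}\right)^n + \left(\frac{3}{2} - \frac{\sqrt{5}}{2}\right)\left(- \frac{3 \sqrt{5}}{2} - \frac{1}{2}\right)^n.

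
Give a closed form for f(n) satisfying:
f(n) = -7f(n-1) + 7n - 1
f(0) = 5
First-order linear with linear forcing.
Homogeneous solution: f_h(n) = A·(-7)^n.
Try particular f_p(n) = pn + q. Substituting:
  pn + q = -7(p(n-1) + q) + 7n - 1.
Matching the n-coefficient: p = -7p + 7 ⇒ p = \frac{7}{8}.
Matching constants: q = 7p - 7q - 1 ⇒ q = \frac{41}{64}.
General: f(n) = A·(-7)^n + \frac{7 n}{8} + \frac{41}{64}.
Apply f(0) = 5: A + \frac{41}{64} = 5 ⇒ A = \frac{279}{64}.
So f(n) = \frac{279 \left(-7\right)^{n}}{64} + \frac{7 n}{8} + \frac{41}{64}.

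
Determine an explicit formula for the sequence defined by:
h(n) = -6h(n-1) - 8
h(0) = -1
First-order linear non-homogeneous.
Homogeneous solution: h_h(n) = A·(-6)^n.
Try constant particular solution h_p = K: K = -6K - 8 ⇒ K = - \frac{8}{7}.
General: h(n) = A·(-6)^n - \frac{8}{7}.
Apply h(0) = -1: A - \frac{8}{7} = -1 ⇒ A = \frac{1}{7}.
So h(n) = \frac{\left(-6\right)^{n}}{7} - \frac{8}{7}.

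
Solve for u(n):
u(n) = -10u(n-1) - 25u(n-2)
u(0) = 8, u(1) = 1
Characteristic equation: x² + 10x + 25 = 0, which is (x - (-5))².
Repeated root r = -5.
General solution: u(n) = (A + Bn)·(-5)^n.
From u(0) = 8: A = 8.
From u(1) = 1: (A + B)·(-5) = 1 ⇒ B = - \frac{41}{5}.
So u(n) = \left(8 - \frac{41 n}{5}\right) \cdot (-5)^n.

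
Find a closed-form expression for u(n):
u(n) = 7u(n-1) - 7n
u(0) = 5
First-order linear with linear forcing.
Homogeneous solution: u_h(n) = A·(7)^n.
Try particular u_p(n) = pn + q. Substituting:
  pn + q = 7(p(n-1) + q) - 7n.
Matching the n-coefficient: p = 7p - 7 ⇒ p = \frac{7}{6}.
Matching constants: q = -7p + 7q ⇒ q = \frac{49}{36}.
General: u(n) = A·(7)^n + \frac{7 n}{6} + \frac{49}{36}.
Apply u(0) = 5: A + \frac{49}{36} = 5 ⇒ A = \frac{131}{36}.
So u(n) = \frac{131 \cdot 7^{n}}{36} + \frac{7 n}{6} + \frac{49}{36}.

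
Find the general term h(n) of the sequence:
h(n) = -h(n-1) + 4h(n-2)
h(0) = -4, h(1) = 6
Characteristic equation: x² + x - 4 = 0.
Discriminant Δ = (-1)² + 4·(4) = 17.
Roots r₁,₂ = (-1 ± √17)/2, so r₁ = - \frac{1}{2} + \frac{\sqrt{17}}{2}, r₂ = - \frac{\sqrt{17}}{2} - \frac{1}{2}.
General solution: h(n) = A·r₁^n + B·r₂^n.
From the initial conditions, A + B = -4 and r₁A + r₂B = 6.
Since r₁ - r₂ = √17: A = (6 - (-4)r₂)/√17 = -2 + \frac{4 \sqrt{17}}{17}, and B = -4 - A = -2 - \frac{4 \sqrt{17}}{17}.
So h(n) = \left(-2 + \frac{4 \sqrt{17}}{17}\right)\left(- \frac{1}{2} + \frac{\sqrt{17}}{2}\right)^n + \left(-2 - \frac{4 \sqrt{17}}{17}\right)\left(- \frac{\sqrt{17}}{2} - \frac{1}{2}\right)^n.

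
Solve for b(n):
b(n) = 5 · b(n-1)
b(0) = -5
Pure geometric recurrence with ratio 5.
By induction b(n) = b(0) · (5)^n = - 5 \cdot 5^{n}.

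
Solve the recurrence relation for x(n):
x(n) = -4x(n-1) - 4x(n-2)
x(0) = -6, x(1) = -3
Characteristic equation: x² + 4x + 4 = 0, which is (x - (-2))².
Repeated root r = -2.
General solution: x(n) = (A + Bn)·(-2)^n.
From x(0) = -6: A = -6.
From x(1) = -3: (A + B)·(-2) = -3 ⇒ B = \frac{15}{2}.
So x(n) = \left(\frac{15 n}{2} - 6\right) \cdot (-2)^n.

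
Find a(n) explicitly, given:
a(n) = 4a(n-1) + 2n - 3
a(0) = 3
First-order linear with linear forcing.
Homogeneous solution: a_h(n) = A·(4)^n.
Try particular a_p(n) = pn + q. Substituting:
  pn + q = 4(p(n-1) + q) + 2n - 3.
Matching the n-coefficient: p = 4p + 2 ⇒ p = - \frac{2}{3}.
Matching constants: q = -4p + 4q - 3 ⇒ q = \frac{1}{9}.
General: a(n) = A·(4)^n - \frac{2 n}{3} + \frac{1}{9}.
Apply a(0) = 3: A + \frac{1}{9} = 3 ⇒ A = \frac{26}{9}.
So a(n) = \frac{26 \cdot 4^{n}}{9} - \frac{2 n}{3} + \frac{1}{9}.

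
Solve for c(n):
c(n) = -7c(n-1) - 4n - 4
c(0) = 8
First-order linear with linear forcing.
Homogeneous solution: c_h(n) = A·(-7)^n.
Try particular c_p(n) = pn + q. Substituting:
  pn + q = -7(p(n-1) + q) - 4n - 4.
Matching the n-coefficient: p = -7p - 4 ⇒ p = - \frac{1}{2}.
Matching constants: q = 7p - 7q - 4 ⇒ q = - \frac{15}{16}.
General: c(n) = A·(-7)^n - \frac{n}{2} - \frac{15}{16}.
Apply c(0) = 8: A - \frac{15}{16} = 8 ⇒ A = \frac{143}{16}.
So c(n) = \frac{143 \left(-7\right)^{n}}{16} - \frac{n}{2} - \frac{15}{16}.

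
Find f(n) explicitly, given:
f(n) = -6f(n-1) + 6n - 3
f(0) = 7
First-order linear with linear forcing.
Homogeneous solution: f_h(n) = A·(-6)^n.
Try particular f_p(n) = pn + q. Substituting:
  pn + q = -6(p(n-1) + q) + 6n - 3.
Matching the n-coefficient: p = -6p + 6 ⇒ p = \frac{6}{7}.
Matching constants: q = 6p - 6q - 3 ⇒ q = \frac{15}{49}.
General: f(n) = A·(-6)^n + \frac{6 n}{7} + \frac{15}{49}.
Apply f(0) = 7: A + \frac{15}{49} = 7 ⇒ A = \frac{328}{49}.
So f(n) = \frac{328 \left(-6\right)^{n}}{49} + \frac{6 n}{7} + \frac{15}{49}.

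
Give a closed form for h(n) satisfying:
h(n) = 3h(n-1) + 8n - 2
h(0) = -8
First-order linear with linear forcing.
Homogeneous solution: h_h(n) = A·(3)^n.
Try particular h_p(n) = pn + q. Substituting:
  pn + q = 3(p(n-1) + q) + 8n - 2.
Matching the n-coefficient: p = 3p + 8 ⇒ p = -4.
Matching constants: q = -3p + 3q - 2 ⇒ q = -5.
General: h(n) = A·(3)^n - 4 n - 5.
Apply h(0) = -8: A - 5 = -8 ⇒ A = -3.
So h(n) = - 3 \cdot 3^{n} - 4 n - 5.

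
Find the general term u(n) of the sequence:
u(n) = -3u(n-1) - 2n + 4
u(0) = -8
First-order linear with linear forcing.
Homogeneous solution: u_h(n) = A·(-3)^n.
Try particular u_p(n) = pn + q. Substituting:
  pn + q = -3(p(n-1) + q) - 2n + 4.
Matching the n-coefficient: p = -3p - 2 ⇒ p = - \frac{1}{2}.
Matching constants: q = 3p - 3q + 4 ⇒ q = \frac{5}{8}.
General: u(n) = A·(-3)^n - \frac{n}{2} + \frac{5}{8}.
Apply u(0) = -8: A + \frac{5}{8} = -8 ⇒ A = - \frac{69}{8}.
So u(n) = - \frac{69 \left(-3\right)^{n}}{8} - \frac{n}{2} + \frac{5}{8}.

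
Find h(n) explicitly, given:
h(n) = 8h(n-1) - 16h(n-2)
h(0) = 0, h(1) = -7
Characteristic equation: x² - 8x + 16 = 0, which is (x - (4))².
Repeated root r = 4.
General solution: h(n) = (A + Bn)·(4)^n.
From h(0) = 0: A = 0.
From h(1) = -7: (A + B)·(4) = -7 ⇒ B = - \frac{7}{4}.
So h(n) = \left(- \frac{7 n}{4}\right) \cdot (4)^n.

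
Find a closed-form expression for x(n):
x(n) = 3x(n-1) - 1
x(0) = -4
First-order linear non-homogeneous.
Homogeneous solution: x_h(n) = A·(3)^n.
Try constant particular solution x_p = K: K = 3K - 1 ⇒ K = \frac{1}{2}.
General: x(n) = A·(3)^n + \frac{1}{2}.
Apply x(0) = -4: A + \frac{1}{2} = -4 ⇒ A = - \frac{9}{2}.
So x(n) = \frac{1}{2} - \frac{9 \cdot 3^{n}}{2}.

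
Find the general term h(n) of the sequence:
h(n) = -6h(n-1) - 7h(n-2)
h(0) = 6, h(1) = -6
Characteristic equation: x² + 6x + 7 = 0.
Discriminant Δ = (-6)² + 4·(-7) = 8.
Roots r₁,₂ = (-6 ± √8)/2, so r₁ = -3 + \sqrt{2}, r₂ = -3 - \sqrt{2}.
General solution: h(n) = A·r₁^n + B·r₂^n.
From the initial conditions, A + B = 6 and r₁A + r₂B = -6.
Since r₁ - r₂ = √8: A = (-6 - (6)r₂)/√8 = 3 + 3 \sqrt{2}, and B = 6 - A = 3 - 3 \sqrt{2}.
So h(n) = \left(3 + 3 \sqrt{2}\right)\left(-3 + \sqrt{2}\right)^n + \left(3 - 3 \sqrt{2}\right)\left(-3 - \sqrt{2}\right)^n.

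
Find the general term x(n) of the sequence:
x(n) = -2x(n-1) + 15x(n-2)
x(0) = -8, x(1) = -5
Characteristic equation: x² + 2x - 15 = 0, which factors as (x - (-5))(x - (3)) = 0.
Roots r₁ = -5, r₂ = 3 (distinct).
General solution: x(n) = A·(-5)^n + B·(3)^n.
From x(0) = -8: A + B = -8.
From x(1) = -5: -5A + 3B = -5.
Solving: A = - \frac{19}{8}, B = - \frac{45}{8}.
So x(n) = - \frac{19 \left(-5\right)^{n}}{8} - \frac{45 \cdot 3^{n}}{8}.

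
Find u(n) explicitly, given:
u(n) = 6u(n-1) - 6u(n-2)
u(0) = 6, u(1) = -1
Characteristic equation: x² - 6x + 6 = 0.
Discriminant Δ = (6)² + 4·(-6) = 12.
Roots r₁,₂ = (6 ± √12)/2, so r₁ = \sqrt{3} + 3, r₂ = 3 - \sqrt{3}.
General solution: u(n) = A·r₁^n + B·r₂^n.
From the initial conditions, A + B = 6 and r₁A + r₂B = -1.
Since r₁ - r₂ = √12: A = (-1 - (6)r₂)/√12 = 3 - \frac{19 \sqrt{3}}{6}, and B = 6 - A = 3 + \frac{19 \sqrt{3}}{6}.
So u(n) = \left(3 - \frac{19 \sqrt{3}}{6}\right)\left(\sqrt{3} + 3\right)^n + \left(3 + \frac{19 \sqrt{3}}{6}\right)\left(3 - \sqrt{3}\right)^n.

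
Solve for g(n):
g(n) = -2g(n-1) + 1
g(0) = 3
First-order linear non-homogeneous.
Homogeneous solution: g_h(n) = A·(-2)^n.
Try constant particular solution g_p = K: K = -2K + 1 ⇒ K = \frac{1}{3}.
General: g(n) = A·(-2)^n + \frac{1}{3}.
Apply g(0) = 3: A + \frac{1}{3} = 3 ⇒ A = \frac{8}{3}.
So g(n) = \frac{8 \left(-2\right)^{n}}{3} + \frac{1}{3}.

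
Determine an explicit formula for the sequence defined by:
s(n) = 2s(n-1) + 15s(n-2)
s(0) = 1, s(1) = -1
Characteristic equation: x² - 2x - 15 = 0, which factors as (x - (5))(x - (-3)) = 0.
Roots r₁ = 5, r₂ = -3 (distinct).
General solution: s(n) = A·(5)^n + B·(-3)^n.
From s(0) = 1: A + B = 1.
From s(1) = -1: 5A - 3B = -1.
Solving: A = \frac{1}{4}, B = \frac{3}{4}.
So s(n) = \frac{3 \left(-3\right)^{n}}{4} + \frac{5^{n}}{4}.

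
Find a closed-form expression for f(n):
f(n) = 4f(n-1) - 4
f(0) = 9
First-order linear non-homogeneous.
Homogeneous solution: f_h(n) = A·(4)^n.
Try constant particular solution f_p = K: K = 4K - 4 ⇒ K = \frac{4}{3}.
General: f(n) = A·(4)^n + \frac{4}{3}.
Apply f(0) = 9: A + \frac{4}{3} = 9 ⇒ A = \frac{23}{3}.
So f(n) = \frac{23 \cdot 4^{n}}{3} + \frac{4}{3}.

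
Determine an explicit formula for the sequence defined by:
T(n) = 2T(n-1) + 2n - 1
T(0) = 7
First-order linear with linear forcing.
Homogeneous solution: T_h(n) = A·(2)^n.
Try particular T_p(n) = pn + q. Substituting:
  pn + q = 2(p(n-1) + q) + 2n - 1.
Matching the n-coefficient: p = 2p + 2 ⇒ p = -2.
Matching constants: q = -2p + 2q - 1 ⇒ q = -3.
General: T(n) = A·(2)^n - 2 n - 3.
Apply T(0) = 7: A - 3 = 7 ⇒ A = 10.
So T(n) = 10 \cdot 2^{n} - 2 n - 3.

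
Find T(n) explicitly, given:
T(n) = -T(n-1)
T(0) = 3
This is a homogeneous first-order recurrence with ratio -1.
By induction T(n) = T(0) · (-1)^n = 3 \left(-1\right)^{n}.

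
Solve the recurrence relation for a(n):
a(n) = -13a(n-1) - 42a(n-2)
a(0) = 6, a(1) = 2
Characteristic equation: x² + 13x + 42 = 0, which factors as (x - (-7))(x - (-6)) = 0.
Roots r₁ = -7, r₂ = -6 (distinct).
General solution: a(n) = A·(-7)^n + B·(-6)^n.
From a(0) = 6: A + B = 6.
From a(1) = 2: -7A - 6B = 2.
Solving: A = -38, B = 44.
So a(n) = 44 \left(-6\right)^{n} - 38 \left(-7\right)^{n}.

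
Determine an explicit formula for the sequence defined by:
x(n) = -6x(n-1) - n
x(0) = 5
First-order linear with linear forcing.
Homogeneous solution: x_h(n) = A·(-6)^n.
Try particular x_p(n) = pn + q. Substituting:
  pn + q = -6(p(n-1) + q) - n.
Matching the n-coefficient: p = -6p - 1 ⇒ p = - \frac{1}{7}.
Matching constants: q = 6p - 6q ⇒ q = - \frac{6}{49}.
General: x(n) = A·(-6)^n - \frac{n}{7} - \frac{6}{49}.
Apply x(0) = 5: A - \frac{6}{49} = 5 ⇒ A = \frac{251}{49}.
So x(n) = \frac{251 \left(-6\right)^{n}}{49} - \frac{n}{7} - \frac{6}{49}.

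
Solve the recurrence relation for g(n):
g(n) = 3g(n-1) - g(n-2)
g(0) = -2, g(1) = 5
Characteristic equation: x² - 3x + 1 = 0.
Discriminant Δ = (3)² + 4·(-1) = 5.
Roots r₁,₂ = (3 ± √5)/2, so r₁ = \frac{\sqrt{5}}{2} + \frac{3}{2}, r₂ = \frac{3}{2} - \frac{\sqrt{5}}{2}.
General solution: g(n) = A·r₁^n + B·r₂^n.
From the initial conditions, A + B = -2 and r₁A + r₂B = 5.
Since r₁ - r₂ = √5: A = (5 - (-2)r₂)/√5 = -1 + \frac{8 \sqrt{5}}{5}, and B = -2 - A = - \frac{8 \sqrt{5}}{5} - 1.
So g(n) = \left(-1 + \frac{8 \sqrt{5}}{5}\right)\left(\frac{\sqrt{5}}{2} + \frac{3}{2}\right)^n + \left(- \frac{8 \sqrt{5}}{5} - 1\right)\left(\frac{3}{2} - \frac{\sqrt{5}}{2}\right)^n.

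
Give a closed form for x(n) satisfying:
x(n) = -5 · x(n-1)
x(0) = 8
Pure geometric recurrence with ratio -5.
By induction x(n) = x(0) · (-5)^n = 8 \left(-5\right)^{n}.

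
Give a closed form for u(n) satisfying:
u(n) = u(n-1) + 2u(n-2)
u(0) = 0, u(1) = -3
Characteristic equation: x² - x - 2 = 0, which factors as (x - (-1))(x - (2)) = 0.
Roots r₁ = -1, r₂ = 2 (distinct).
General solution: u(n) = A·(-1)^n + B·(2)^n.
From u(0) = 0: A + B = 0.
From u(1) = -3: -A + 2B = -3.
Solving: A = 1, B = -1.
So u(n) = \left(-1\right)^{n} - 2^{n}.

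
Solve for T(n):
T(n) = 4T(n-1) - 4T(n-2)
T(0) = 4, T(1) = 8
Characteristic equation: x² - 4x + 4 = 0, which is (x - (2))².
Repeated root r = 2.
General solution: T(n) = (A + Bn)·(2)^n.
From T(0) = 4: A = 4.
From T(1) = 8: (A + B)·(2) = 8 ⇒ B = 0.
So T(n) = \left(4\right) \cdot (2)^n.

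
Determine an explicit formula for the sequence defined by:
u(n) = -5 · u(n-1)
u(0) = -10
Pure geometric recurrence with ratio -5.
By induction u(n) = u(0) · (-5)^n = - 10 \left(-5\right)^{n}.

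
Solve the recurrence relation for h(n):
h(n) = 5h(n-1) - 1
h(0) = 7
First-order linear non-homogeneous.
Homogeneous solution: h_h(n) = A·(5)^n.
Try constant particular solution h_p = K: K = 5K - 1 ⇒ K = \frac{1}{4}.
General: h(n) = A·(5)^n + \frac{1}{4}.
Apply h(0) = 7: A + \frac{1}{4} = 7 ⇒ A = \frac{27}{4}.
So h(n) = \frac{27 \cdot 5^{n}}{4} + \frac{1}{4}.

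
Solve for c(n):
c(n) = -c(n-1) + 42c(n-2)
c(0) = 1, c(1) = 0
Characteristic equation: x² + x - 42 = 0, which factors as (x - (-7))(x - (6)) = 0.
Roots r₁ = -7, r₂ = 6 (distinct).
General solution: c(n) = A·(-7)^n + B·(6)^n.
From c(0) = 1: A + B = 1.
From c(1) = 0: -7A + 6B = 0.
Solving: A = \frac{6}{13}, B = \frac{7}{13}.
So c(n) = \frac{6 \left(-7\right)^{n}}{13} + \frac{7 \cdot 6^{n}}{13}.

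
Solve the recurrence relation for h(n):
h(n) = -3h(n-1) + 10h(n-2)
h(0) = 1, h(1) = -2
Characteristic equation: x² + 3x - 10 = 0, which factors as (x - (2))(x - (-5)) = 0.
Roots r₁ = 2, r₂ = -5 (distinct).
General solution: h(n) = A·(2)^n + B·(-5)^n.
From h(0) = 1: A + B = 1.
From h(1) = -2: 2A - 5B = -2.
Solving: A = \frac{3}{7}, B = \frac{4}{7}.
So h(n) = \frac{4 \left(-5\right)^{n}}{7} + \frac{3 \cdot 2^{n}}{7}.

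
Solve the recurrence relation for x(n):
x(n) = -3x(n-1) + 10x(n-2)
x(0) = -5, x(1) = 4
Characteristic equation: x² + 3x - 10 = 0, which factors as (x - (-5))(x - (2)) = 0.
Roots r₁ = -5, r₂ = 2 (distinct).
General solution: x(n) = A·(-5)^n + B·(2)^n.
From x(0) = -5: A + B = -5.
From x(1) = 4: -5A + 2B = 4.
Solving: A = -2, B = -3.
So x(n) = - 2 \left(-5\right)^{n} - 3 \cdot 2^{n}.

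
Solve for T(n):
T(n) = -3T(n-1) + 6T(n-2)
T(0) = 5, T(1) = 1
Characteristic equation: x² + 3x - 6 = 0.
Discriminant Δ = (-3)² + 4·(6) = 33.
Roots r₁,₂ = (-3 ± √33)/2, so r₁ = - \frac{3}{2} + \frac{\sqrt{33}}{2}, r₂ = - \frac{\sqrt{33}}{2} - \frac{3}{2}.
General solution: T(n) = A·r₁^n + B·r₂^n.
From the initial conditions, A + B = 5 and r₁A + r₂B = 1.
Since r₁ - r₂ = √33: A = (1 - (5)r₂)/√33 = \frac{17 \sqrt{33}}{66} + \frac{5}{2}, and B = 5 - A = \frac{5}{2} - \frac{17 \sqrt{33}}{66}.
So T(n) = \left(\frac{17 \sqrt{33}}{66} + \frac{5}{2}\right)\left(- \frac{3}{2} + \frac{\sqrt{33}}{2}\right)^n + \left(\frac{5}{2} - \frac{17 \sqrt{33}}{66}\right)\left(- \frac{\sqrt{33}}{2} - \frac{3}{2}\right)^n.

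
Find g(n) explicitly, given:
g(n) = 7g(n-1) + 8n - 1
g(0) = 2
First-order linear with linear forcing.
Homogeneous solution: g_h(n) = A·(7)^n.
Try particular g_p(n) = pn + q. Substituting:
  pn + q = 7(p(n-1) + q) + 8n - 1.
Matching the n-coefficient: p = 7p + 8 ⇒ p = - \frac{4}{3}.
Matching constants: q = -7p + 7q - 1 ⇒ q = - \frac{25}{18}.
General: g(n) = A·(7)^n - \frac{4 n}{3} - \frac{25}{18}.
Apply g(0) = 2: A - \frac{25}{18} = 2 ⇒ A = \frac{61}{18}.
So g(n) = \frac{61 \cdot 7^{n}}{18} - \frac{4 n}{3} - \frac{25}{18}.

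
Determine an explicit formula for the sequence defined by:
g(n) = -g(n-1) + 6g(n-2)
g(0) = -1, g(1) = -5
Characteristic equation: x² + x - 6 = 0, which factors as (x - (2))(x - (-3)) = 0.
Roots r₁ = 2, r₂ = -3 (distinct).
General solution: g(n) = A·(2)^n + B·(-3)^n.
From g(0) = -1: A + B = -1.
From g(1) = -5: 2A - 3B = -5.
Solving: A = - \frac{8}{5}, B = \frac{3}{5}.
So g(n) = \frac{3 \left(-3\right)^{n}}{5} - \frac{8 \cdot 2^{n}}{5}.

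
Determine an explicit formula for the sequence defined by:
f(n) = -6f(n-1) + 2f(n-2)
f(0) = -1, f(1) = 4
Characteristic equation: x² + 6x - 2 = 0.
Discriminant Δ = (-6)² + 4·(2) = 44.
Roots r₁,₂ = (-6 ± √44)/2, so r₁ = -3 + \sqrt{11}, r₂ = - \sqrt{11} - 3.
General solution: f(n) = A·r₁^n + B·r₂^n.
From the initial conditions, A + B = -1 and r₁A + r₂B = 4.
Since r₁ - r₂ = √44: A = (4 - (-1)r₂)/√44 = - \frac{1}{2} + \frac{\sqrt{11}}{22}, and B = -1 - A = - \frac{1}{2} - \frac{\sqrt{11}}{22}.
So f(n) = \left(- \frac{1}{2} + \frac{\sqrt{11}}{22}\right)\left(-3 + \sqrt{11}\right)^n + \left(- \frac{1}{2} - \frac{\sqrt{11}}{22}\right)\left(- \sqrt{11} - 3\right)^n.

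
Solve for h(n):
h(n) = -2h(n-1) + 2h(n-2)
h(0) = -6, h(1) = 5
Characteristic equation: x² + 2x - 2 = 0.
Discriminant Δ = (-2)² + 4·(2) = 12.
Roots r₁,₂ = (-2 ± √12)/2, so r₁ = -1 + \sqrt{3}, r₂ = - \sqrt{3} - 1.
General solution: h(n) = A·r₁^n + B·r₂^n.
From the initial conditions, A + B = -6 and r₁A + r₂B = 5.
Since r₁ - r₂ = √12: A = (5 - (-6)r₂)/√12 = -3 - \frac{\sqrt{3}}{6}, and B = -6 - A = -3 + \frac{\sqrt{3}}{6}.
So h(n) = \left(-3 - \frac{\sqrt{3}}{6}\right)\left(-1 + \sqrt{3}\right)^n + \left(-3 + \frac{\sqrt{3}}{6}\right)\left(- \sqrt{3} - 1\right)^n.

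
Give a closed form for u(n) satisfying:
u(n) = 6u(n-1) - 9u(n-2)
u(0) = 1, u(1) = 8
Characteristic equation: x² - 6x + 9 = 0, which is (x - (3))².
Repeated root r = 3.
General solution: u(n) = (A + Bn)·(3)^n.
From u(0) = 1: A = 1.
From u(1) = 8: (A + B)·(3) = 8 ⇒ B = \frac{5}{3}.
So u(n) = \left(\frac{5 n}{3} + 1\right) \cdot (3)^n.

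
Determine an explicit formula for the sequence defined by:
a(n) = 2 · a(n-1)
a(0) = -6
Pure geometric recurrence with ratio 2.
By induction a(n) = a(0) · (2)^n = - 6 \cdot 2^{n}.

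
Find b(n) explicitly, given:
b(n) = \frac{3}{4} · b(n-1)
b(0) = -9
Pure geometric recurrence with ratio \frac{3}{4}.
By induction b(n) = b(0) · (\frac{3}{4})^n = - 9 \left(\frac{3}{4}\right)^{n}.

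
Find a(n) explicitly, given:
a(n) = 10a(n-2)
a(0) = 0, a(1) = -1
Characteristic equation: x² - 10 = 0.
Discriminant Δ = (0)² + 4·(10) = 40.
Roots r₁,₂ = (0 ± √40)/2, so r₁ = \sqrt{10}, r₂ = - \sqrt{10}.
General solution: a(n) = A·r₁^n + B·r₂^n.
From the initial conditions, A + B = 0 and r₁A + r₂B = -1.
Since r₁ - r₂ = √40: A = (-1 - (0)r₂)/√40 = - \frac{\sqrt{10}}{20}, and B = 0 - A = \frac{\sqrt{10}}{20}.
So a(n) = \left(- \frac{\sqrt{10}}{20}\right)\left(\sqrt{10}\right)^n + \left(\frac{\sqrt{10}}{20}\right)\left(- \sqrt{10}\right)^n.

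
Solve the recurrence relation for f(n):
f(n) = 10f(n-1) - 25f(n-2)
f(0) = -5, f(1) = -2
Characteristic equation: x² - 10x + 25 = 0, which is (x - (5))².
Repeated root r = 5.
General solution: f(n) = (A + Bn)·(5)^n.
From f(0) = -5: A = -5.
From f(1) = -2: (A + B)·(5) = -2 ⇒ B = \frac{23}{5}.
So f(n) = \left(\frac{23 n}{5} - 5\right) \cdot (5)^n.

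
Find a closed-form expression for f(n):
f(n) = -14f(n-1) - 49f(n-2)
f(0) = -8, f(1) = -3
Characteristic equation: x² + 14x + 49 = 0, which is (x - (-7))².
Repeated root r = -7.
General solution: f(n) = (A + Bn)·(-7)^n.
From f(0) = -8: A = -8.
From f(1) = -3: (A + B)·(-7) = -3 ⇒ B = \frac{59}{7}.
So f(n) = \left(\frac{59 n}{7} - 8\right) \cdot (-7)^n.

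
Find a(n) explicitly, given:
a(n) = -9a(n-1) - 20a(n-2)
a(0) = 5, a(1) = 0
Characteristic equation: x² + 9x + 20 = 0, which factors as (x - (-4))(x - (-5)) = 0.
Roots r₁ = -4, r₂ = -5 (distinct).
General solution: a(n) = A·(-4)^n + B·(-5)^n.
From a(0) = 5: A + B = 5.
From a(1) = 0: -4A - 5B = 0.
Solving: A = 25, B = -20.
So a(n) = 25 \left(-4\right)^{n} - 20 \left(-5\right)^{n}.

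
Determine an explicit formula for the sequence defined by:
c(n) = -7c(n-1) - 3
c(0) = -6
First-order linear non-homogeneous.
Homogeneous solution: c_h(n) = A·(-7)^n.
Try constant particular solution c_p = K: K = -7K - 3 ⇒ K = - \frac{3}{8}.
General: c(n) = A·(-7)^n - \frac{3}{8}.
Apply c(0) = -6: A - \frac{3}{8} = -6 ⇒ A = - \frac{45}{8}.
So c(n) = - \frac{45 \left(-7\right)^{n}}{8} - \frac{3}{8}.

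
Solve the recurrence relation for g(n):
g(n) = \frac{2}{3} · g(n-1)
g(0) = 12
Pure geometric recurrence with ratio \frac{2}{3}.
By induction g(n) = g(0) · (\frac{2}{3})^n = 12 \left(\frac{2}{3}\right)^{n}.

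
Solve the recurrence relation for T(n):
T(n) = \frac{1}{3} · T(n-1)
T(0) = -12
Pure geometric recurrence with ratio \frac{1}{3}.
By induction T(n) = T(0) · (\frac{1}{3})^n = - 12 \cdot 3^{- n}.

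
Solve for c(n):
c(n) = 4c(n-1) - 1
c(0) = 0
First-order linear non-homogeneous.
Homogeneous solution: c_h(n) = A·(4)^n.
Try constant particular solution c_p = K: K = 4K - 1 ⇒ K = \frac{1}{3}.
General: c(n) = A·(4)^n + \frac{1}{3}.
Apply c(0) = 0: A + \frac{1}{3} = 0 ⇒ A = - \frac{1}{3}.
So c(n) = \frac{1}{3} - \frac{4^{n}}{3}.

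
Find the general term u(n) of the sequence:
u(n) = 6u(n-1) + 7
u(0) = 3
First-order linear non-homogeneous.
Homogeneous solution: u_h(n) = A·(6)^n.
Try constant particular solution u_p = K: K = 6K + 7 ⇒ K = - \frac{7}{5}.
General: u(n) = A·(6)^n - \frac{7}{5}.
Apply u(0) = 3: A - \frac{7}{5} = 3 ⇒ A = \frac{22}{5}.
So u(n) = \frac{22 \cdot 6^{n}}{5} - \frac{7}{5}.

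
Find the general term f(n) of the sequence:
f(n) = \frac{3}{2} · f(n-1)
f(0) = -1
Pure geometric recurrence with ratio \frac{3}{2}.
By induction f(n) = f(0) · (\frac{3}{2})^n = - \left(\frac{3}{2}\right)^{n}.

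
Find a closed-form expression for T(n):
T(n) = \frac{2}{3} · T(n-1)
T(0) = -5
Pure geometric recurrence with ratio \frac{2}{3}.
By induction T(n) = T(0) · (\frac{2}{3})^n = - 5 \left(\frac{2}{3}\right)^{n}.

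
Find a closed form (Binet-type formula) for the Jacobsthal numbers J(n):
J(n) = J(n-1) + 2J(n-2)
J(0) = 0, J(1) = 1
This is the Jacobsthal sequence.
Characteristic equation: x² - x - 2 = 0; roots r₁ = 2, r₂ = -1.
General: J(n) = A·r₁^n + B·r₂^n. Solving with J(0)=0, J(1)=1 gives A = \frac{1}{3}, B = - \frac{1}{3}.
So J(n) = - \frac{\left(-1\right)^{n}}{3} + \frac{2^{n}}{3}.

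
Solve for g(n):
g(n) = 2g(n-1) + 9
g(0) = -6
First-order linear non-homogeneous.
Homogeneous solution: g_h(n) = A·(2)^n.
Try constant particular solution g_p = K: K = 2K + 9 ⇒ K = -9.
General: g(n) = A·(2)^n - 9.
Apply g(0) = -6: A - 9 = -6 ⇒ A = 3.
So g(n) = 3 \cdot 2^{n} - 9.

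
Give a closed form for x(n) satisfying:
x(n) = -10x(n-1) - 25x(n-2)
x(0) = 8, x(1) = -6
Characteristic equation: x² + 10x + 25 = 0, which is (x - (-5))².
Repeated root r = -5.
General solution: x(n) = (A + Bn)·(-5)^n.
From x(0) = 8: A = 8.
From x(1) = -6: (A + B)·(-5) = -6 ⇒ B = - \frac{34}{5}.
So x(n) = \left(8 - \frac{34 n}{5}\right) \cdot (-5)^n.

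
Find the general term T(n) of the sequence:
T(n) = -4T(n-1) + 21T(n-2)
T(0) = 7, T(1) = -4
Characteristic equation: x² + 4x - 21 = 0, which factors as (x - (3))(x - (-7)) = 0.
Roots r₁ = 3, r₂ = -7 (distinct).
General solution: T(n) = A·(3)^n + B·(-7)^n.
From T(0) = 7: A + B = 7.
From T(1) = -4: 3A - 7B = -4.
Solving: A = \frac{9}{2}, B = \frac{5}{2}.
So T(n) = \frac{5 \left(-7\right)^{n}}{2} + \frac{9 \cdot 3^{n}}{2}.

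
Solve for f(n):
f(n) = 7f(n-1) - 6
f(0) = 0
First-order linear non-homogeneous.
Homogeneous solution: f_h(n) = A·(7)^n.
Try constant particular solution f_p = K: K = 7K - 6 ⇒ K = 1.
General: f(n) = A·(7)^n + 1.
Apply f(0) = 0: A + 1 = 0 ⇒ A = -1.
So f(n) = 1 - 7^{n}.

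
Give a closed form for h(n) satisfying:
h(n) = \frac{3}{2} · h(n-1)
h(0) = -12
Pure geometric recurrence with ratio \frac{3}{2}.
By induction h(n) = h(0) · (\frac{3}{2})^n = - 12 \left(\frac{3}{2}\right)^{n}.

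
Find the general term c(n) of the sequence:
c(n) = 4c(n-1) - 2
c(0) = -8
First-order linear non-homogeneous.
Homogeneous solution: c_h(n) = A·(4)^n.
Try constant particular solution c_p = K: K = 4K - 2 ⇒ K = \frac{2}{3}.
General: c(n) = A·(4)^n + \frac{2}{3}.
Apply c(0) = -8: A + \frac{2}{3} = -8 ⇒ A = - \frac{26}{3}.
So c(n) = \frac{2}{3} - \frac{26 \cdot 4^{n}}{3}.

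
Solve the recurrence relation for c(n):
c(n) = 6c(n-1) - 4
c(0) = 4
First-order linear non-homogeneous.
Homogeneous solution: c_h(n) = A·(6)^n.
Try constant particular solution c_p = K: K = 6K - 4 ⇒ K = \frac{4}{5}.
General: c(n) = A·(6)^n + \frac{4}{5}.
Apply c(0) = 4: A + \frac{4}{5} = 4 ⇒ A = \frac{16}{5}.
So c(n) = \frac{16 \cdot 6^{n}}{5} + \frac{4}{5}.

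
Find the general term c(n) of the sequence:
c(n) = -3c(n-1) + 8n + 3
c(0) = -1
First-order linear with linear forcing.
Homogeneous solution: c_h(n) = A·(-3)^n.
Try particular c_p(n) = pn + q. Substituting:
  pn + q = -3(p(n-1) + q) + 8n + 3.
Matching the n-coefficient: p = -3p + 8 ⇒ p = 2.
Matching constants: q = 3p - 3q + 3 ⇒ q = \frac{9}{4}.
General: c(n) = A·(-3)^n + 2 n + \frac{9}{4}.
Apply c(0) = -1: A + \frac{9}{4} = -1 ⇒ A = - \frac{13}{4}.
So c(n) = - \frac{13 \left(-3\right)^{n}}{4} + 2 n + \frac{9}{4}.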